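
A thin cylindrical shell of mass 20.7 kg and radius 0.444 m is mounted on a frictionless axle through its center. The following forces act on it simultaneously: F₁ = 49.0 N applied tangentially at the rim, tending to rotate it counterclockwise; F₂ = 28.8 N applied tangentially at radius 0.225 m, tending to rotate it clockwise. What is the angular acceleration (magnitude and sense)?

α ≈ 3.74 rad/s², counterclockwise

I = MR² = (20.7)(0.444)² = 4.081 kg·m².
Taking counterclockwise as positive: τ₁ = +(49.0)(0.444) = +21.76 N·m; τ₂ = −(28.8)(0.225) = −6.480 N·m.
Net torque τ = 15.28 N·m.
α = τ/I = 15.28/4.081 = 3.743 rad/s².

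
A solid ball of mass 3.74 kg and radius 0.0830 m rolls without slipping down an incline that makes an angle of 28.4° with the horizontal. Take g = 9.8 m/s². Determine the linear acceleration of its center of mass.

Translation along the incline: Mg sinθ − f = Ma.
Rotation about the center: fR = Iα with I = (2/5)MR². No-slip gives a = αR, so f = (I/R²)a = (2/5)M a.
Substituting: Mg sinθ = (1 + 0.4000)Ma, so a = g sinθ/(1 + 0.4000) = (9.8) sin 28.4° / 1.400 = 3.329 m/s².

a ≈ 3.33 m/s²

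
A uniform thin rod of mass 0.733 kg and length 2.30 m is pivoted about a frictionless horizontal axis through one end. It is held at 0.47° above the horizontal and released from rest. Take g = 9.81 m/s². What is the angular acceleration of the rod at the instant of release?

α ≈ 6.40 rad/s²

About the pivot, I = (1/3)ML² = (1/3)(0.733)(2.30)² = 1.293 kg·m².
The weight acts at the center, a distance L/2 = 1.150 m from the pivot; τ = Mg(L/2) cos 0.47° = 8.269 N·m.
α = τ/I = 8.269/1.293 = 6.398 rad/s².
(Equivalently α = (3g/(2L)) cos 0.47° = 6.398 rad/s².)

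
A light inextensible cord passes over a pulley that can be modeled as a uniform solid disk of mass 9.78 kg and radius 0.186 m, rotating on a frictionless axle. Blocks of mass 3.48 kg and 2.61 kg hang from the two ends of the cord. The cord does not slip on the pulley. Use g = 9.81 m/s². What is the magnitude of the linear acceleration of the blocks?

I = ½MR² = (1/2)(9.78)(0.186)² = 0.1692 kg·m².
Heavier block: m₁g − T₁ = m₁a. Lighter block: T₂ − m₂g = m₂a.
Pulley: (T₁ − T₂)R = Iα = I(a/R), so T₁ − T₂ = (I/R²)a = (1/2)M_p a = 4.890·a.
Adding the three: (m₁ − m₂)g = (m₁ + m₂ + 4.890)a, so a = (3.48 − 2.61)(9.81)/(3.48 + 2.61 + 4.890) = 0.7773 m/s².

a ≈ 0.777 m/s²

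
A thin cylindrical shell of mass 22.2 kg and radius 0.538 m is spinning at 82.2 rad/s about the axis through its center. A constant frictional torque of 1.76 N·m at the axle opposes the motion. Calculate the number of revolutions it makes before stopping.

≈ 1960 revolutions

I = MR² = (22.2)(0.538)² = 6.426 kg·m².
The net torque has magnitude 1.76 N·m, opposing ω.
|α| = τ/I = 1.760/6.426 = 0.2739 rad/s² (deceleration).
ω² = ω₀² − 2|α|θ with ω = 0 ⇒ θ = ω₀²/(2|α|) = 12330 rad = 1963 rev.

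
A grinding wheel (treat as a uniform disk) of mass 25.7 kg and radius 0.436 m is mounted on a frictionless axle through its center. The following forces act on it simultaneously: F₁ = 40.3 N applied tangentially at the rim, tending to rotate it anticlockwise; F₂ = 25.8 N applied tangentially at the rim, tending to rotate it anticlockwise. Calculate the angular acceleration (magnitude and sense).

I = ½MR² = (1/2)(25.7)(0.436)² = 2.443 kg·m².
Taking anticlockwise as positive: τ₁ = +(40.3)(0.436) = +17.57 N·m; τ₂ = +(25.8)(0.436) = +11.25 N·m.
Net torque τ = 28.82 N·m.
α = τ/I = 28.82/2.443 = 11.80 rad/s².

α ≈ 11.8 rad/s², anticlockwise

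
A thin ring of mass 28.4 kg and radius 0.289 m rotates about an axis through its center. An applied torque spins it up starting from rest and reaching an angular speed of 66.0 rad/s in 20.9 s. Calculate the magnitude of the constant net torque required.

I = MR² = (28.4)(0.289)² = 2.372 kg·m².
α = Δω/Δt = (66.0 − 0)/20.9 = 3.158 rad/s².
τ = Iα = (2.372)(3.158) = 7.491 N·m.

τ ≈ 7.49 N·m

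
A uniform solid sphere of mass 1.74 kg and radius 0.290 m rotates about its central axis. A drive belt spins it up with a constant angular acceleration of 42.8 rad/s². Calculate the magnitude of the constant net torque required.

I = (2/5)MR² = (2/5)(1.74)(0.290)² = 0.05853 kg·m².
τ = Iα = (0.05853)(42.80) = 2.505 N·m.

τ ≈ 2.51 N·m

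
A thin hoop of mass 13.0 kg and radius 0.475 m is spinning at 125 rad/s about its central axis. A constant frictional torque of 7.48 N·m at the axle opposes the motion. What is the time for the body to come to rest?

t ≈ 49.0 s

I = MR² = (13.0)(0.475)² = 2.933 kg·m².
The net torque has magnitude 7.48 N·m, opposing ω.
|α| = τ/I = 7.480/2.933 = 2.550 rad/s² (deceleration).
0 = ω₀ − |α|t ⇒ t = ω₀/|α| = 125/2.550 = 49.02 s.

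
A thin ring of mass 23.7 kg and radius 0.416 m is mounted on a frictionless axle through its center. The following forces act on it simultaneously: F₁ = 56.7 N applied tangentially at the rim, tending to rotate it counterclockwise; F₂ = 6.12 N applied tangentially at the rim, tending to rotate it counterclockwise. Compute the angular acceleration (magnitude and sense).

I = MR² = (23.7)(0.416)² = 4.101 kg·m².
Taking counterclockwise as positive: τ₁ = +(56.7)(0.416) = +23.59 N·m; τ₂ = +(6.12)(0.416) = +2.546 N·m.
Net torque τ = 26.13 N·m.
α = τ/I = 26.13/4.101 = 6.372 rad/s².

α ≈ 6.37 rad/s², counterclockwise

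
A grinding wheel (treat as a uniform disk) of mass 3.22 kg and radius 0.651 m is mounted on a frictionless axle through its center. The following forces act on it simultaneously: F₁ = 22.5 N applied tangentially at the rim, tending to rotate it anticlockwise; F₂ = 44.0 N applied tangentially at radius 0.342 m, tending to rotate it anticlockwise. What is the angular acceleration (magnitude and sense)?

α ≈ 43.5 rad/s², anticlockwise

I = ½MR² = (1/2)(3.22)(0.651)² = 0.6823 kg·m².
Taking anticlockwise as positive: τ₁ = +(22.5)(0.651) = +14.65 N·m; τ₂ = +(44.0)(0.342) = +15.05 N·m.
Net torque τ = 29.70 N·m.
α = τ/I = 29.70/0.6823 = 43.52 rad/s².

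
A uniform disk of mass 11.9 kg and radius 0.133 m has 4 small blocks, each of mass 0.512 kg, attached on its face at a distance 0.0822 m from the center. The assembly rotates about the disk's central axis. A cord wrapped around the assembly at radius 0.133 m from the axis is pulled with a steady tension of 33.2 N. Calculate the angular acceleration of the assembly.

I_disk = ½MR² = ½(11.9)(0.133)² = 0.1052 kg·m².
I_blocks = 4·m·r² = 4(0.512)(0.0822)² = 0.01384 kg·m².
Total I = 0.1191 kg·m².
τ = F r = (33.2)(0.133) = 4.416 N·m.
α = τ/I = 4.416/0.1191 = 37.08 rad/s².

α ≈ 37.1 rad/s²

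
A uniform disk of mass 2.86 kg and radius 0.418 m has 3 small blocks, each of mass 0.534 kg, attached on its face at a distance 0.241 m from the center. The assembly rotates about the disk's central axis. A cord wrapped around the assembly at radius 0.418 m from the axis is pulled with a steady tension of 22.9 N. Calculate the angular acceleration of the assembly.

α ≈ 27.9 rad/s²

I_disk = ½MR² = ½(2.86)(0.418)² = 0.2499 kg·m².
I_blocks = 3·m·r² = 3(0.534)(0.241)² = 0.09305 kg·m².
Total I = 0.3429 kg·m².
τ = F r = (22.9)(0.418) = 9.572 N·m.
α = τ/I = 9.572/0.3429 = 27.92 rad/s².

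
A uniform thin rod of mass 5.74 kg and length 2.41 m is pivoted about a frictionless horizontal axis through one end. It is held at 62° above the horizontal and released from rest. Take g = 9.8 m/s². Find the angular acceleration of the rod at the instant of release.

α ≈ 2.86 rad/s²

About the pivot, I = (1/3)ML² = (1/3)(5.74)(2.41)² = 11.11 kg·m².
The weight acts at the center, a distance L/2 = 1.205 m from the pivot; τ = Mg(L/2) cos 62° = 31.82 N·m.
α = τ/I = 31.82/11.11 = 2.864 rad/s².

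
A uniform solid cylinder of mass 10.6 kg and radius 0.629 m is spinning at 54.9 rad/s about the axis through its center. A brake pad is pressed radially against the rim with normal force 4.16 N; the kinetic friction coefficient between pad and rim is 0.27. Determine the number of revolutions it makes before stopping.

≈ 712 revolutions

I = ½MR² = (1/2)(10.6)(0.629)² = 2.097 kg·m².
Friction force f = μN = (0.27)(4.16) = 1.123 N at the rim; torque magnitude τ = fR = 0.7065 N·m, opposing ω.
|α| = τ/I = 0.7065/2.097 = 0.3369 rad/s² (deceleration).
ω² = ω₀² − 2|α|θ with ω = 0 ⇒ θ = ω₀²/(2|α|) = 4473 rad = 711.9 rev.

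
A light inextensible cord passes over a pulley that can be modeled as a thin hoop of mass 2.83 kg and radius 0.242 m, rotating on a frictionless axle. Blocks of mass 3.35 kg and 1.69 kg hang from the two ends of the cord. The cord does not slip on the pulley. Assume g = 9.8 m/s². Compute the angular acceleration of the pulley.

I = MR² = (2.83)(0.242)² = 0.1657 kg·m².
Heavier block: m₁g − T₁ = m₁a. Lighter block: T₂ − m₂g = m₂a.
Pulley: (T₁ − T₂)R = Iα = I(a/R), so T₁ − T₂ = (I/R²)a = 1·M_p a = 2.830·a.
Adding the three: (m₁ − m₂)g = (m₁ + m₂ + 2.830)a, so a = (3.35 − 1.69)(9.8)/(3.35 + 1.69 + 2.830) = 2.067 m/s².
α = a/R = 2.067/0.242 = 8.542 rad/s².

α ≈ 8.54 rad/s²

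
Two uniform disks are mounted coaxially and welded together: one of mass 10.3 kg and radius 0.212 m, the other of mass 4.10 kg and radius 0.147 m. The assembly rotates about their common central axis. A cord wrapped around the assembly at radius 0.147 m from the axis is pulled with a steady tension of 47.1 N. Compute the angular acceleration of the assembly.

α ≈ 25.1 rad/s²

I = ½M₁R₁² + ½M₂R₂² = ½(10.3)(0.212)² + ½(4.10)(0.147)² = 0.2758 kg·m².
τ = F r = (47.1)(0.147) = 6.924 N·m.
α = τ/I = 6.924/0.2758 = 25.11 rad/s².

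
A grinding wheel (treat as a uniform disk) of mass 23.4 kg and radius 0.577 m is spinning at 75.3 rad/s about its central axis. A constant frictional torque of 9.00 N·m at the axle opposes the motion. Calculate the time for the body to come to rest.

t ≈ 32.6 s

I = ½MR² = (1/2)(23.4)(0.577)² = 3.895 kg·m².
The net torque has magnitude 9.00 N·m, opposing ω.
|α| = τ/I = 9.000/3.895 = 2.310 rad/s² (deceleration).
0 = ω₀ − |α|t ⇒ t = ω₀/|α| = 75.3/2.310 = 32.59 s.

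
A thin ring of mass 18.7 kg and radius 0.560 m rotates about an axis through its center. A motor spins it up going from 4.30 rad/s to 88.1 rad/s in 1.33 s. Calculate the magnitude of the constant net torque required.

I = MR² = (18.7)(0.560)² = 5.864 kg·m².
α = Δω/Δt = (88.1 − 4.30)/1.33 = 63.01 rad/s².
τ = Iα = (5.864)(63.01) = 369.5 N·m.

τ ≈ 369 N·m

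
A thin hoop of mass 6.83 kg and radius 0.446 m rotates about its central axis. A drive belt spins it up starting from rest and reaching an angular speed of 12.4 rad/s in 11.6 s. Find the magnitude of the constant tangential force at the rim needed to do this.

I = MR² = (6.83)(0.446)² = 1.359 kg·m².
α = Δω/Δt = (12.4 − 0)/11.6 = 1.069 rad/s².
The required torque is τ = Iα = (1.359)(1.069) = 1.452 N·m.
A tangential force at the rim gives τ = FR, so F = τ/R = 1.452/0.446 = 3.256 N.

F ≈ 3.26 N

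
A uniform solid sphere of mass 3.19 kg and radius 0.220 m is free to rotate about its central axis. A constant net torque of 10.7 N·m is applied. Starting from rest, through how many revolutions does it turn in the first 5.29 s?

≈ 386 revolutions

I = (2/5)MR² = (2/5)(3.19)(0.220)² = 0.06176 kg·m².
α = τ/I = 10.7/0.06176 = 173.3 rad/s².
θ = ½αt² = ½(173.3)(5.29)² = 2424 rad.
Revolutions = θ/(2π) = 385.8.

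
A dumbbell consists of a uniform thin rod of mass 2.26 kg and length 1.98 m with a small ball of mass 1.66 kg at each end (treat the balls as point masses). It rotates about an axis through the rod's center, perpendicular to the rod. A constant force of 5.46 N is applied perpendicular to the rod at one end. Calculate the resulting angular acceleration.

α ≈ 1.35 rad/s²

I_rod = (1/12)ML² = (1/12)(2.26)(1.98)² = 0.7383 kg·m².
I_balls = 2·m·(L/2)² = 2(1.66)(0.9900)² = 3.254 kg·m².
Total I = 3.992 kg·m².
τ = F·(L/2) = (5.46)(0.990) = 5.405 N·m.
α = τ/I = 5.405/3.992 = 1.354 rad/s².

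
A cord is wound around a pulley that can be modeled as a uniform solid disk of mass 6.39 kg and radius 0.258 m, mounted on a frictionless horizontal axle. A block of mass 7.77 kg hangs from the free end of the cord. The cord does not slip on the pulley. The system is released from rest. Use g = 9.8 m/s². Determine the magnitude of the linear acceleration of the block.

a ≈ 6.94 m/s²

I = ½MR² = (1/2)(6.39)(0.258)² = 0.2127 kg·m².
Block: mg − T = ma. Pulley: TR = Iα. No-slip: a = αR, so T = (I/R²)a = 3.195·a.
Then mg = (m + 3.195)a, so a = (7.77)(9.8)/(7.77 + 3.195) = 6.944 m/s².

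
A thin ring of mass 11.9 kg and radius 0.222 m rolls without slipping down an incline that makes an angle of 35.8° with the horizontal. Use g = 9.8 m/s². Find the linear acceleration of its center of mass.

Translation along the incline: Mg sinθ − f = Ma.
Rotation about the center: fR = Iα with I = MR². No-slip gives a = αR, so f = (I/R²)a = M a.
Substituting: Mg sinθ = (1 + 1.000)Ma, so a = g sinθ/(1 + 1.000) = (9.8) sin 35.8° / 2.000 = 2.866 m/s².

a ≈ 2.87 m/s²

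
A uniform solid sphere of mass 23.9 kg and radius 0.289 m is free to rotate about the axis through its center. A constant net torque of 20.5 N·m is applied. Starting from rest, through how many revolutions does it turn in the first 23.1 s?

≈ 1090 revolutions

I = (2/5)MR² = (2/5)(23.9)(0.289)² = 0.7985 kg·m².
α = τ/I = 20.5/0.7985 = 25.67 rad/s².
θ = ½αt² = ½(25.67)(23.1)² = 6850 rad.
Revolutions = θ/(2π) = 1090.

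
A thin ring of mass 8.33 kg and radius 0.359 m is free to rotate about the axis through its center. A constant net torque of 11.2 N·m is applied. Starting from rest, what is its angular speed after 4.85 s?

I = MR² = (8.33)(0.359)² = 1.074 kg·m².
α = τ/I = 11.2/1.074 = 10.43 rad/s².
ω = ω₀ + αt = 0 + (10.43)(4.85) = 50.60 rad/s.

ω ≈ 50.6 rad/s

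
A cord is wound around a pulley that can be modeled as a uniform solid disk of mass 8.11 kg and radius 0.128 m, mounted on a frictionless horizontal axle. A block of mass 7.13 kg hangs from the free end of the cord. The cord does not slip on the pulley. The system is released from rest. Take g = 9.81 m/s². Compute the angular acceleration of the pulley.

α ≈ 48.9 rad/s²

I = ½MR² = (1/2)(8.11)(0.128)² = 0.06644 kg·m².
Block: mg − T = ma. Pulley: TR = Iα. No-slip: a = αR, so T = (I/R²)a = 4.055·a.
Then mg = (m + 4.055)a, so a = (7.13)(9.81)/(7.13 + 4.055) = 6.253 m/s².
α = a/R = 6.253/0.128 = 48.86 rad/s².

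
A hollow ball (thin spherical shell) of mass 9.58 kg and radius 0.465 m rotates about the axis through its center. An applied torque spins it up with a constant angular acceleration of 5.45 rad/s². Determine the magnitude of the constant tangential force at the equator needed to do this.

F ≈ 16.2 N

I = (2/3)MR² = (2/3)(9.58)(0.465)² = 1.381 kg·m².
The required torque is τ = Iα = (1.381)(5.450) = 7.526 N·m.
A tangential force at the equator gives τ = FR, so F = τ/R = 7.526/0.465 = 16.19 N.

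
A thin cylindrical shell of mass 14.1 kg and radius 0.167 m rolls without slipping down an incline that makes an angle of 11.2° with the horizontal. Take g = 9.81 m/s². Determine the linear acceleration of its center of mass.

Translation along the incline: Mg sinθ − f = Ma.
Rotation about the center: fR = Iα with I = MR². No-slip gives a = αR, so f = (I/R²)a = M a.
Substituting: Mg sinθ = (1 + 1.000)Ma, so a = g sinθ/(1 + 1.000) = (9.81) sin 11.2° / 2.000 = 0.9527 m/s².

a ≈ 0.953 m/s²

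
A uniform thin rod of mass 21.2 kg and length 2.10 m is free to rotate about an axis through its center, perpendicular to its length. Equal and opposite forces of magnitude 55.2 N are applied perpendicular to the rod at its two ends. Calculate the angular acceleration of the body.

I = (1/12)ML² = (1/12)(21.2)(2.10)² = 7.791 kg·m².
The couple gives τ = F·(L/2) + F·(L/2) = F L = (55.2)(2.10) = 115.9 N·m.
Newton's second law for rotation, τ = Iα, gives α = τ/I = 115.9/7.791 = 14.88 rad/s².

α ≈ 14.9 rad/s²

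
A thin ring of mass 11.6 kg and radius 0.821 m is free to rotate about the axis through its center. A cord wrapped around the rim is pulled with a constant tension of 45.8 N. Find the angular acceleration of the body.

I = MR² = (11.6)(0.821)² = 7.819 kg·m².
τ = F R = (45.8)(0.821) = 37.60 N·m.
From τ = Iα: α = 37.60/7.819 = 4.809 rad/s².

α ≈ 4.81 rad/s²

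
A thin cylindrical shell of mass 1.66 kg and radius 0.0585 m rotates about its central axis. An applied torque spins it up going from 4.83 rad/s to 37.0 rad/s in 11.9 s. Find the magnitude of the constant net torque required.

I = MR² = (1.66)(0.0585)² = 0.005681 kg·m².
α = Δω/Δt = (37.0 − 4.83)/11.9 = 2.703 rad/s².
τ = Iα = (0.005681)(2.703) = 0.01536 N·m.

τ ≈ 0.0154 N·m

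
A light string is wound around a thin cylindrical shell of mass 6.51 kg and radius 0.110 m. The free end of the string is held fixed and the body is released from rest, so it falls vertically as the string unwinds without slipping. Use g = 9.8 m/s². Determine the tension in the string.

T ≈ 31.9 N

Translation: Mg − T = Ma. Rotation about the center: TR = Iα with I = MR².
With a = αR: T = (I/R²)a = M a, so Mg = (1 + 1.000)Ma.
a = g/(1 + 1.000) = 9.8/2.000 = 4.900 m/s².
T = 1.000·M·a = (1.000)(6.51)(4.900) = 31.90 N.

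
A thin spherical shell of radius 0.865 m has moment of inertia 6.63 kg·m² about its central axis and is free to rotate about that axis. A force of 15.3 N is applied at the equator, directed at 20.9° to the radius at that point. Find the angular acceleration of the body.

α ≈ 0.712 rad/s²

Only the tangential component produces torque: τ = F R sinθ = (15.3)(0.865) sin 20.9° = 4.721 N·m.
Newton's second law for rotation, τ = Iα, gives α = τ/I = 4.721/6.630 = 0.7121 rad/s².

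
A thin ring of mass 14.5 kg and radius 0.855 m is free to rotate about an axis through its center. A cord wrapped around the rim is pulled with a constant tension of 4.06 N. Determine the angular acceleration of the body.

α ≈ 0.327 rad/s²

I = MR² = (14.5)(0.855)² = 10.60 kg·m².
τ = F R = (4.06)(0.855) = 3.471 N·m.
From τ = Iα: α = 3.471/10.60 = 0.3275 rad/s².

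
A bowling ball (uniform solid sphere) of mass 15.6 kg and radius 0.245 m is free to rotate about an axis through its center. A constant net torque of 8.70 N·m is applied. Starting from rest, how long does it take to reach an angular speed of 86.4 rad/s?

t ≈ 3.72 s

I = (2/5)MR² = (2/5)(15.6)(0.245)² = 0.3746 kg·m².
α = τ/I = 8.70/0.3746 = 23.23 rad/s².
ω = αt ⇒ t = ω/α = 86.4/23.23 = 3.720 s.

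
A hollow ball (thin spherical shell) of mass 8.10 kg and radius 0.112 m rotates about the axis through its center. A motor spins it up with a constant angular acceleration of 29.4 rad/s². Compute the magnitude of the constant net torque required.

τ ≈ 1.99 N·m

I = (2/3)MR² = (2/3)(8.10)(0.112)² = 0.06774 kg·m².
τ = Iα = (0.06774)(29.40) = 1.991 N·m.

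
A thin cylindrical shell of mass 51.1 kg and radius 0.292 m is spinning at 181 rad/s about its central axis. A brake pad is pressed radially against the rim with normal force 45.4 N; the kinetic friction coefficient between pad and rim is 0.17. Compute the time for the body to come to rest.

I = MR² = (51.1)(0.292)² = 4.357 kg·m².
Friction force f = μN = (0.17)(45.4) = 7.718 N at the rim; torque magnitude τ = fR = 2.254 N·m, opposing ω.
|α| = τ/I = 2.254/4.357 = 0.5173 rad/s² (deceleration).
0 = ω₀ − |α|t ⇒ t = ω₀/|α| = 181/0.5173 = 349.9 s.

t ≈ 350 s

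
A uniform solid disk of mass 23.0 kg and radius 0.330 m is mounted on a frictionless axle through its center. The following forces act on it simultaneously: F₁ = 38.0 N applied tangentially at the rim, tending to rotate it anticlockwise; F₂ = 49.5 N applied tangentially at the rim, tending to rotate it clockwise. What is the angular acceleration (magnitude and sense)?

α ≈ 3.03 rad/s², clockwise

I = ½MR² = (1/2)(23.0)(0.330)² = 1.252 kg·m².
Taking anticlockwise as positive: τ₁ = +(38.0)(0.330) = +12.54 N·m; τ₂ = −(49.5)(0.330) = −16.34 N·m.
Net torque τ = -3.795 N·m.
α = τ/I = -3.795/1.252 = -3.030 rad/s².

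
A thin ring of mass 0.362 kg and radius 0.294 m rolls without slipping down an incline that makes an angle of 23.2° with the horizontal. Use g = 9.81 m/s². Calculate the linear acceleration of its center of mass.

a ≈ 1.93 m/s²

Translation along the incline: Mg sinθ − f = Ma.
Rotation about the center: fR = Iα with I = MR². No-slip gives a = αR, so f = (I/R²)a = M a.
Substituting: Mg sinθ = (1 + 1.000)Ma, so a = g sinθ/(1 + 1.000) = (9.81) sin 23.2° / 2.000 = 1.932 m/s².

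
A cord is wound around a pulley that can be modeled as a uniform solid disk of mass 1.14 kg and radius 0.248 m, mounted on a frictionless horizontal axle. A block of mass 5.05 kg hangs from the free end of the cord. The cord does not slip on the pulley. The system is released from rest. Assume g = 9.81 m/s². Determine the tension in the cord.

I = ½MR² = (1/2)(1.14)(0.248)² = 0.03506 kg·m².
Block: mg − T = ma. Pulley: TR = Iα. No-slip: a = αR, so T = (I/R²)a = 0.5700·a.
Then mg = (m + 0.5700)a, so a = (5.05)(9.81)/(5.05 + 0.5700) = 8.815 m/s².
T = 0.5700·a = 5.025 N.

T ≈ 5.02 N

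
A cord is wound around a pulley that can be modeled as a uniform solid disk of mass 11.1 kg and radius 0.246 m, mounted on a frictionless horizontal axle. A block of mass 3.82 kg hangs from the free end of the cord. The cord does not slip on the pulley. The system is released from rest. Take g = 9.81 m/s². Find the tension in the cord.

I = ½MR² = (1/2)(11.1)(0.246)² = 0.3359 kg·m².
Block: mg − T = ma. Pulley: TR = Iα. No-slip: a = αR, so T = (I/R²)a = 5.550·a.
Then mg = (m + 5.550)a, so a = (3.82)(9.81)/(3.82 + 5.550) = 3.999 m/s².
T = 5.550·a = 22.20 N.

T ≈ 22.2 N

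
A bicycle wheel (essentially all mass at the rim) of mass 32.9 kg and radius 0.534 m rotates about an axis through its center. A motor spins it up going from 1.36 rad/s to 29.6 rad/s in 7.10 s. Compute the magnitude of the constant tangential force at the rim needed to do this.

I = MR² = (32.9)(0.534)² = 9.382 kg·m².
α = Δω/Δt = (29.6 − 1.36)/7.10 = 3.977 rad/s².
The required torque is τ = Iα = (9.382)(3.977) = 37.32 N·m.
A tangential force at the rim gives τ = FR, so F = τ/R = 37.32/0.534 = 69.88 N.

F ≈ 69.9 N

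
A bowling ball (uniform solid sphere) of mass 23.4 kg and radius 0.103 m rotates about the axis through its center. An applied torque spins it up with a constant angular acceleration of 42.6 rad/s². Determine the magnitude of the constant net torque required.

τ ≈ 4.23 N·m

I = (2/5)MR² = (2/5)(23.4)(0.103)² = 0.09930 kg·m².
τ = Iα = (0.09930)(42.60) = 4.230 N·m.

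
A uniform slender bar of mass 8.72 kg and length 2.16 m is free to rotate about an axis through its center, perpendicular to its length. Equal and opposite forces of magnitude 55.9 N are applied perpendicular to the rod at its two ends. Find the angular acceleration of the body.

I = (1/12)ML² = (1/12)(8.72)(2.16)² = 3.390 kg·m².
The couple gives τ = F·(L/2) + F·(L/2) = F L = (55.9)(2.16) = 120.7 N·m.
Newton's second law for rotation, τ = Iα, gives α = τ/I = 120.7/3.390 = 35.61 rad/s².

α ≈ 35.6 rad/s²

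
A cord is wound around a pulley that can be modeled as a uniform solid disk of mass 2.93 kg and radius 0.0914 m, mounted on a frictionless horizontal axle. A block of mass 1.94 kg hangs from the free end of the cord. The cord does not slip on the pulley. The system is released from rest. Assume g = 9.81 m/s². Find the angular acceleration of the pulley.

I = ½MR² = (1/2)(2.93)(0.0914)² = 0.01224 kg·m².
Block: mg − T = ma. Pulley: TR = Iα. No-slip: a = αR, so T = (I/R²)a = 1.465·a.
Then mg = (m + 1.465)a, so a = (1.94)(9.81)/(1.94 + 1.465) = 5.589 m/s².
α = a/R = 5.589/0.0914 = 61.15 rad/s².

α ≈ 61.2 rad/s²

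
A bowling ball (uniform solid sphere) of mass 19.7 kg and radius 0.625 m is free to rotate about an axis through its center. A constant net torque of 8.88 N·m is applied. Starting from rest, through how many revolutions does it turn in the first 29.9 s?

≈ 205 revolutions

I = (2/5)MR² = (2/5)(19.7)(0.625)² = 3.078 kg·m².
α = τ/I = 8.88/3.078 = 2.885 rad/s².
θ = ½αt² = ½(2.885)(29.9)² = 1290 rad.
Revolutions = θ/(2π) = 205.2.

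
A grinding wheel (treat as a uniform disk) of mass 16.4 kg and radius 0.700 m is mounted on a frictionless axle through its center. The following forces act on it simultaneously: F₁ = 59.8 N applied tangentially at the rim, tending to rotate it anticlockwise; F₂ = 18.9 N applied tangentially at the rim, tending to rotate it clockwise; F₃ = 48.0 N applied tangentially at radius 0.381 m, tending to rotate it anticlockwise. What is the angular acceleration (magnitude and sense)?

I = ½MR² = (1/2)(16.4)(0.700)² = 4.018 kg·m².
Taking anticlockwise as positive: τ₁ = +(59.8)(0.700) = +41.86 N·m; τ₂ = −(18.9)(0.700) = −13.23 N·m; τ₃ = +(48.0)(0.381) = +18.29 N·m.
Net torque τ = 46.92 N·m.
α = τ/I = 46.92/4.018 = 11.68 rad/s².

α ≈ 11.7 rad/s², anticlockwise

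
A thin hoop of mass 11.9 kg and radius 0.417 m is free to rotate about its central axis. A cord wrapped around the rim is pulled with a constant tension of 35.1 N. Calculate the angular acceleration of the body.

I = MR² = (11.9)(0.417)² = 2.069 kg·m².
τ = F R = (35.1)(0.417) = 14.64 N·m.
From τ = Iα: α = 14.64/2.069 = 7.073 rad/s².

α ≈ 7.07 rad/s²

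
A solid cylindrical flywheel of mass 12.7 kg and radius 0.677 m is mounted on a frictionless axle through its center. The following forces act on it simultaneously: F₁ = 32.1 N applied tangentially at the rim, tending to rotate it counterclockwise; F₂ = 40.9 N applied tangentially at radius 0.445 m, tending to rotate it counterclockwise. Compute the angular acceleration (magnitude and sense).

I = ½MR² = (1/2)(12.7)(0.677)² = 2.910 kg·m².
Taking counterclockwise as positive: τ₁ = +(32.1)(0.677) = +21.73 N·m; τ₂ = +(40.9)(0.445) = +18.20 N·m.
Net torque τ = 39.93 N·m.
α = τ/I = 39.93/2.910 = 13.72 rad/s².

α ≈ 13.7 rad/s², counterclockwise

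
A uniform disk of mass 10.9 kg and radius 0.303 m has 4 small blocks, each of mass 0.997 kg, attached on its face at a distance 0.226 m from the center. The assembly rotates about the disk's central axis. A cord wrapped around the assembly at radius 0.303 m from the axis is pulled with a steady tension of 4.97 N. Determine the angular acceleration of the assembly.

I_disk = ½MR² = ½(10.9)(0.303)² = 0.5004 kg·m².
I_blocks = 4·m·r² = 4(0.997)(0.226)² = 0.2037 kg·m².
Total I = 0.7041 kg·m².
τ = F r = (4.97)(0.303) = 1.506 N·m.
α = τ/I = 1.506/0.7041 = 2.139 rad/s².

α ≈ 2.14 rad/s²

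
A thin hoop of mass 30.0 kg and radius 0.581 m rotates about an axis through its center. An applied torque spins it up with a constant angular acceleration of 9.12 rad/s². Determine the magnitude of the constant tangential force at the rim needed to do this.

F ≈ 159 N

I = MR² = (30.0)(0.581)² = 10.13 kg·m².
The required torque is τ = Iα = (10.13)(9.120) = 92.36 N·m.
A tangential force at the rim gives τ = FR, so F = τ/R = 92.36/0.581 = 159.0 N.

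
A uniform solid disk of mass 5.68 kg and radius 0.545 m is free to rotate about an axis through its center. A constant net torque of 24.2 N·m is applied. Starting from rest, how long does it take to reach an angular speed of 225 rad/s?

I = ½MR² = (1/2)(5.68)(0.545)² = 0.8436 kg·m².
α = τ/I = 24.2/0.8436 = 28.69 rad/s².
ω = αt ⇒ t = ω/α = 225/28.69 = 7.843 s.

t ≈ 7.84 s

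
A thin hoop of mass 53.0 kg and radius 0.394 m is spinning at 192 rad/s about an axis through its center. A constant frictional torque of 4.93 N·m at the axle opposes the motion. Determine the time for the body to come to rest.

t ≈ 320 s

I = MR² = (53.0)(0.394)² = 8.228 kg·m².
The net torque has magnitude 4.93 N·m, opposing ω.
|α| = τ/I = 4.930/8.228 = 0.5992 rad/s² (deceleration).
0 = ω₀ − |α|t ⇒ t = ω₀/|α| = 192/0.5992 = 320.4 s.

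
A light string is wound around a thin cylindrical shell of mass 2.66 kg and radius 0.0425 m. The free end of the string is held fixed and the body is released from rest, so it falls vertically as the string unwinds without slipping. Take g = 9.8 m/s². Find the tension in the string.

T ≈ 13.0 N

Translation: Mg − T = Ma. Rotation about the center: TR = Iα with I = MR².
With a = αR: T = (I/R²)a = M a, so Mg = (1 + 1.000)Ma.
a = g/(1 + 1.000) = 9.8/2.000 = 4.900 m/s².
T = 1.000·M·a = (1.000)(2.66)(4.900) = 13.03 N.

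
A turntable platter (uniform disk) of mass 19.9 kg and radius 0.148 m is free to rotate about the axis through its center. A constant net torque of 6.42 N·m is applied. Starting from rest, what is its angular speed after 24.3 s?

ω ≈ 716 rad/s

I = ½MR² = (1/2)(19.9)(0.148)² = 0.2179 kg·m².
α = τ/I = 6.42/0.2179 = 29.46 rad/s².
ω = ω₀ + αt = 0 + (29.46)(24.3) = 715.8 rad/s.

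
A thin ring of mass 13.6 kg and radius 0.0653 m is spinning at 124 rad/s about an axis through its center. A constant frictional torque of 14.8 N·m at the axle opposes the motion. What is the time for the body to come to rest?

I = MR² = (13.6)(0.0653)² = 0.05799 kg·m².
The net torque has magnitude 14.8 N·m, opposing ω.
|α| = τ/I = 14.80/0.05799 = 255.2 rad/s² (deceleration).
0 = ω₀ − |α|t ⇒ t = ω₀/|α| = 124/255.2 = 0.4859 s.

t ≈ 0.486 s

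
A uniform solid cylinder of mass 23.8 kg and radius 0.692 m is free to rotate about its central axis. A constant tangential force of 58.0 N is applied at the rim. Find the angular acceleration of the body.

α ≈ 7.04 rad/s²

I = ½MR² = (1/2)(23.8)(0.692)² = 5.698 kg·m².
τ = F R = (58.0)(0.692) = 40.14 N·m.
From τ = Iα: α = 40.14/5.698 = 7.043 rad/s².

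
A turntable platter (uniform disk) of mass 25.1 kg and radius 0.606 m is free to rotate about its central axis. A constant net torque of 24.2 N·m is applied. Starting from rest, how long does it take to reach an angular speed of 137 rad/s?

I = ½MR² = (1/2)(25.1)(0.606)² = 4.609 kg·m².
α = τ/I = 24.2/4.609 = 5.251 rad/s².
ω = αt ⇒ t = ω/α = 137/5.251 = 26.09 s.

t ≈ 26.1 s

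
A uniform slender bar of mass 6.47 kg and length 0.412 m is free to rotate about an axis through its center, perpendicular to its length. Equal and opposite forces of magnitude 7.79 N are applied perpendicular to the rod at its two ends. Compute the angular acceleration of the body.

I = (1/12)ML² = (1/12)(6.47)(0.412)² = 0.09152 kg·m².
The couple gives τ = F·(L/2) + F·(L/2) = F L = (7.79)(0.412) = 3.209 N·m.
From τ = Iα: α = 3.209/0.09152 = 35.07 rad/s².

α ≈ 35.1 rad/s²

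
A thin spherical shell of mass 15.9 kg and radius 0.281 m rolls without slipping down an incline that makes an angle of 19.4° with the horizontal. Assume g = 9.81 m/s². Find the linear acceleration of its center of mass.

a ≈ 1.96 m/s²

Translation along the incline: Mg sinθ − f = Ma.
Rotation about the center: fR = Iα with I = (2/3)MR². No-slip gives a = αR, so f = (I/R²)a = (2/3)M a.
Substituting: Mg sinθ = (1 + 0.6667)Ma, so a = g sinθ/(1 + 0.6667) = (9.81) sin 19.4° / 1.667 = 1.955 m/s².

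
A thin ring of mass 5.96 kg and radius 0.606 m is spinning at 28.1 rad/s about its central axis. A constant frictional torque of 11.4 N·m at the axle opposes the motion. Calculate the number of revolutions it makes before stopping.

I = MR² = (5.96)(0.606)² = 2.189 kg·m².
The net torque has magnitude 11.4 N·m, opposing ω.
|α| = τ/I = 11.40/2.189 = 5.209 rad/s² (deceleration).
ω² = ω₀² − 2|α|θ with ω = 0 ⇒ θ = ω₀²/(2|α|) = 75.80 rad = 12.06 rev.

≈ 12.1 revolutions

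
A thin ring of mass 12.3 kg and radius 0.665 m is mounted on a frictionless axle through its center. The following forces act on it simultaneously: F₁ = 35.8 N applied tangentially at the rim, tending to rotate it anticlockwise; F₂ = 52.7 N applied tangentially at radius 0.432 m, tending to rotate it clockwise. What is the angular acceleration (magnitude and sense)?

α ≈ 0.191 rad/s², anticlockwise

I = MR² = (12.3)(0.665)² = 5.439 kg·m².
Taking anticlockwise as positive: τ₁ = +(35.8)(0.665) = +23.81 N·m; τ₂ = −(52.7)(0.432) = −22.77 N·m.
Net torque τ = 1.041 N·m.
α = τ/I = 1.041/5.439 = 0.1913 rad/s².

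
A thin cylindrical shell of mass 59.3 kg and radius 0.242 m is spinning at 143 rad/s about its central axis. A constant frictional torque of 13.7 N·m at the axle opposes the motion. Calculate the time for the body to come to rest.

t ≈ 36.2 s

I = MR² = (59.3)(0.242)² = 3.473 kg·m².
The net torque has magnitude 13.7 N·m, opposing ω.
|α| = τ/I = 13.70/3.473 = 3.945 rad/s² (deceleration).
0 = ω₀ − |α|t ⇒ t = ω₀/|α| = 143/3.945 = 36.25 s.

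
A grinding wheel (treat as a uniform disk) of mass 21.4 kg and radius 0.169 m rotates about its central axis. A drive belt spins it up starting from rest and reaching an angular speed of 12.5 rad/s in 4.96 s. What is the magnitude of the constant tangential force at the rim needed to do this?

I = ½MR² = (1/2)(21.4)(0.169)² = 0.3056 kg·m².
α = Δω/Δt = (12.5 − 0)/4.96 = 2.520 rad/s².
The required torque is τ = Iα = (0.3056)(2.520) = 0.7702 N·m.
A tangential force at the rim gives τ = FR, so F = τ/R = 0.7702/0.169 = 4.557 N.

F ≈ 4.56 N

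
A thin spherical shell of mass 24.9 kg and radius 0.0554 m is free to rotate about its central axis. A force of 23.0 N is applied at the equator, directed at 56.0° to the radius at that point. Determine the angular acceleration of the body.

I = (2/3)MR² = (2/3)(24.9)(0.0554)² = 0.05095 kg·m².
Only the tangential component produces torque: τ = F R sinθ = (23.0)(0.0554) sin 56.0° = 1.056 N·m.
Newton's second law for rotation, τ = Iα, gives α = τ/I = 1.056/0.05095 = 20.73 rad/s².

α ≈ 20.7 rad/s²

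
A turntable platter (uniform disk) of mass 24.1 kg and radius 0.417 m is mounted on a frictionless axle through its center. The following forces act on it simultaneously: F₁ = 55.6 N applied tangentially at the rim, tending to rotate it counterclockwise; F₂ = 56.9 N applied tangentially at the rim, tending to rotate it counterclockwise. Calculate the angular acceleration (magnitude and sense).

I = ½MR² = (1/2)(24.1)(0.417)² = 2.095 kg·m².
Taking counterclockwise as positive: τ₁ = +(55.6)(0.417) = +23.19 N·m; τ₂ = +(56.9)(0.417) = +23.73 N·m.
Net torque τ = 46.91 N·m.
α = τ/I = 46.91/2.095 = 22.39 rad/s².

α ≈ 22.4 rad/s², counterclockwise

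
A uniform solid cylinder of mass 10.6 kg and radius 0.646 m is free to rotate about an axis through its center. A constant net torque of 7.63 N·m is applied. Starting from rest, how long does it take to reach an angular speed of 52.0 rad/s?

t ≈ 15.1 s

I = ½MR² = (1/2)(10.6)(0.646)² = 2.212 kg·m².
α = τ/I = 7.63/2.212 = 3.450 rad/s².
ω = αt ⇒ t = ω/α = 52.0/3.450 = 15.07 s.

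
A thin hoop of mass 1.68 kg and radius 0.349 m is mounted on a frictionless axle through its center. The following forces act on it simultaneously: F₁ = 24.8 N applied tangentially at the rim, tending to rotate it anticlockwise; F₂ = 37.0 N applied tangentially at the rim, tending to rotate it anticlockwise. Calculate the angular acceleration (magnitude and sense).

α ≈ 105 rad/s², anticlockwise

I = MR² = (1.68)(0.349)² = 0.2046 kg·m².
Taking anticlockwise as positive: τ₁ = +(24.8)(0.349) = +8.655 N·m; τ₂ = +(37.0)(0.349) = +12.91 N·m.
Net torque τ = 21.57 N·m.
α = τ/I = 21.57/0.2046 = 105.4 rad/s².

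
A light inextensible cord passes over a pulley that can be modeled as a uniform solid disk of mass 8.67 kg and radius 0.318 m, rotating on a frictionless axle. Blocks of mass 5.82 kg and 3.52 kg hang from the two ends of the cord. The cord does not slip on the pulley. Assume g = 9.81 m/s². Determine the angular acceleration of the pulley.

I = ½MR² = (1/2)(8.67)(0.318)² = 0.4384 kg·m².
Heavier block: m₁g − T₁ = m₁a. Lighter block: T₂ − m₂g = m₂a.
Pulley: (T₁ − T₂)R = Iα = I(a/R), so T₁ − T₂ = (I/R²)a = (1/2)M_p a = 4.335·a.
Adding the three: (m₁ − m₂)g = (m₁ + m₂ + 4.335)a, so a = (5.82 − 3.52)(9.81)/(5.82 + 3.52 + 4.335) = 1.650 m/s².
α = a/R = 1.650/0.318 = 5.189 rad/s².

α ≈ 5.19 rad/s²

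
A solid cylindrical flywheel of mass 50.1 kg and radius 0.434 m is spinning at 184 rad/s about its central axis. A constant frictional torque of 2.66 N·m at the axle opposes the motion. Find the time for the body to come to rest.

I = ½MR² = (1/2)(50.1)(0.434)² = 4.718 kg·m².
The net torque has magnitude 2.66 N·m, opposing ω.
|α| = τ/I = 2.660/4.718 = 0.5638 rad/s² (deceleration).
0 = ω₀ − |α|t ⇒ t = ω₀/|α| = 184/0.5638 = 326.4 s.

t ≈ 326 s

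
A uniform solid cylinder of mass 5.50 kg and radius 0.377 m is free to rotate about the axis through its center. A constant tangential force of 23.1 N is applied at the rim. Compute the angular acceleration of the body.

α ≈ 22.3 rad/s²

I = ½MR² = (1/2)(5.50)(0.377)² = 0.3909 kg·m².
τ = F R = (23.1)(0.377) = 8.709 N·m.
Newton's second law for rotation, τ = Iα, gives α = τ/I = 8.709/0.3909 = 22.28 rad/s².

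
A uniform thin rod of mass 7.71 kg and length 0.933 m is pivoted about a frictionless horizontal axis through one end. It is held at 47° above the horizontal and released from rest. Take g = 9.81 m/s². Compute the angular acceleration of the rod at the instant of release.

α ≈ 10.8 rad/s²

About the pivot, I = (1/3)ML² = (1/3)(7.71)(0.933)² = 2.237 kg·m².
The weight acts at the center, a distance L/2 = 0.4665 m from the pivot; τ = Mg(L/2) cos 47° = 24.06 N·m.
α = τ/I = 24.06/2.237 = 10.76 rad/s².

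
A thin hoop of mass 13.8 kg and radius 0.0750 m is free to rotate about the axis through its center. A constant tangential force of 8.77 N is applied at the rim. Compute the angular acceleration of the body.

I = MR² = (13.8)(0.0750)² = 0.07762 kg·m².
τ = F R = (8.77)(0.0750) = 0.6577 N·m.
Newton's second law for rotation, τ = Iα, gives α = τ/I = 0.6577/0.07762 = 8.473 rad/s².

α ≈ 8.47 rad/s²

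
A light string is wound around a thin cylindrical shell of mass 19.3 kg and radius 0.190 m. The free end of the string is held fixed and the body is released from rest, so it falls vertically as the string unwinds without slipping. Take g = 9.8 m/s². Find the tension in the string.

Translation: Mg − T = Ma. Rotation about the center: TR = Iα with I = MR².
With a = αR: T = (I/R²)a = M a, so Mg = (1 + 1.000)Ma.
a = g/(1 + 1.000) = 9.8/2.000 = 4.900 m/s².
T = 1.000·M·a = (1.000)(19.3)(4.900) = 94.57 N.

T ≈ 94.6 N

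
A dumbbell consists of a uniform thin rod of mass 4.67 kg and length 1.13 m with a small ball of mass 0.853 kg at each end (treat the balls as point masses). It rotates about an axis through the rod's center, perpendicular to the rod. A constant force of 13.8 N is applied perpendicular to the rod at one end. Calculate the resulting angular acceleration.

I_rod = (1/12)ML² = (1/12)(4.67)(1.13)² = 0.4969 kg·m².
I_balls = 2·m·(L/2)² = 2(0.853)(0.5650)² = 0.5446 kg·m².
Total I = 1.042 kg·m².
τ = F·(L/2) = (13.8)(0.565) = 7.797 N·m.
α = τ/I = 7.797/1.042 = 7.486 rad/s².

α ≈ 7.49 rad/s²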